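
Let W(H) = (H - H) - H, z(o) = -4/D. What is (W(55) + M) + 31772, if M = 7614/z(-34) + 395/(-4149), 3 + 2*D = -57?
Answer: 368522083/4149 ≈ 88822.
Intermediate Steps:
D = -30 (D = -3/2 + (1/2)*(-57) = -3/2 - 57/2 = -30)
z(o) = 2/15 (z(o) = -4/(-30) = -4*(-1/30) = 2/15)
W(H) = -H (W(H) = 0 - H = -H)
M = 236928250/4149 (M = 7614/(2/15) + 395/(-4149) = 7614*(15/2) + 395*(-1/4149) = 57105 - 395/4149 = 236928250/4149 ≈ 57105.)
(W(55) + M) + 31772 = (-1*55 + 236928250/4149) + 31772 = (-55 + 236928250/4149) + 31772 = 236700055/4149 + 31772 = 368522083/4149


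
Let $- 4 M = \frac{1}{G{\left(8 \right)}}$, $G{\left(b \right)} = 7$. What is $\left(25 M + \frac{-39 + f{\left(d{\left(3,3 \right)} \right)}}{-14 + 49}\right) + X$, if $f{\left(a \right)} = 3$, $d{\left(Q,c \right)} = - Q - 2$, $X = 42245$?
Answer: $\frac{5914031}{140} \approx 42243.0$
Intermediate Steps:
$d{\left(Q,c \right)} = -2 - Q$
$M = - \frac{1}{28}$ ($M = - \frac{1}{4 \cdot 7} = \left(- \frac{1}{4}\right) \frac{1}{7} = - \frac{1}{28} \approx -0.035714$)
$\left(25 M + \frac{-39 + f{\left(d{\left(3,3 \right)} \right)}}{-14 + 49}\right) + X = \left(25 \left(- \frac{1}{28}\right) + \frac{-39 + 3}{-14 + 49}\right) + 42245 = \left(- \frac{25}{28} - \frac{36}{35}\right) + 42245 = - \frac{269}{140} + 42245 = \frac{5914031}{140}$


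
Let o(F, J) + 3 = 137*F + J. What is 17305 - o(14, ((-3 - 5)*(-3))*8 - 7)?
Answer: 15205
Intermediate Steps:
o(F, J) = -3 + J + 137*F (o(F, J) = -3 + (137*F + J) = -3 + (J + 137*F) = -3 + J + 137*F)
17305 - o(14, ((-3 - 5)*(-3))*8 - 7) = 17305 - (-3 + (((-3 - 5)*(-3))*8 - 7) + 137*14) = 17305 - (-3 + (-8*(-3)*8 - 7) + 1918) = 17305 - (-3 + (24*8 - 7) + 1918) = 17305 - (-3 + (192 - 7) + 1918) = 17305 - (-3 + 185 + 1918) = 17305 - 1*2100 = 17305 - 2100 = 15205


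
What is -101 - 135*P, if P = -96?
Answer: 12859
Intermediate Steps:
-101 - 135*P = -101 - 135*(-96) = -101 + 12960 = 12859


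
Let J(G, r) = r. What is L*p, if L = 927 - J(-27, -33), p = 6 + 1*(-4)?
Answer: 1920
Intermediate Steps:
p = 2 (p = 6 - 4 = 2)
L = 960 (L = 927 - 1*(-33) = 927 + 33 = 960)
L*p = 960*2 = 1920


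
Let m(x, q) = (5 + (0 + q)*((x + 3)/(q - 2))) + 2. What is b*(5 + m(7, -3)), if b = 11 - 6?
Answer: 90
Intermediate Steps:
m(x, q) = 7 + q*(3 + x)/(-2 + q) (m(x, q) = (5 + q*((3 + x)/(-2 + q))) + 2 = (5 + q*(3 + x)/(-2 + q)) + 2 = 7 + q*(3 + x)/(-2 + q))
b = 5
b*(5 + m(7, -3)) = 5*(5 + (-14 + 10*(-3) - 3*7)/(-2 - 3)) = 5*(5 + (-14 - 30 - 21)/(-5)) = 5*(5 - 1/5*(-65)) = 5*(5 + 13) = 5*18 = 90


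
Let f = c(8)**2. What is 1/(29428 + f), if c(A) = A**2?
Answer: 1/33524 ≈ 2.9829e-5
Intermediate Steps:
f = 4096 (f = (8**2)**2 = 64**2 = 4096)
1/(29428 + f) = 1/(29428 + 4096) = 1/33524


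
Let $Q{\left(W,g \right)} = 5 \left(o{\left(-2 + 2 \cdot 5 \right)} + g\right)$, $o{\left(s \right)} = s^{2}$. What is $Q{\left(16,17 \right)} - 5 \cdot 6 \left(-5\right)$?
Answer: $555$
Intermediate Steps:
$Q{\left(W,g \right)} = 320 + 5 g$ ($Q{\left(W,g \right)} = 5 \left(\left(-2 + 2 \cdot 5\right)^{2} + g\right) = 5 \left(\left(-2 + 10\right)^{2} + g\right) = 5 \left(8^{2} + g\right) = 5 \left(64 + g\right) = 320 + 5 g$)
$Q{\left(16,17 \right)} - 5 \cdot 6 \left(-5\right) = \left(320 + 5 \cdot 17\right) - 5 \cdot 6 \left(-5\right) = \left(320 + 85\right) - 30 \left(-5\right) = 405 - -150 = 405 + 150 = 555$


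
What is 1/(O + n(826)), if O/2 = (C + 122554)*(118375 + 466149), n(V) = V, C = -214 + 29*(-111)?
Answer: 1/139258167634 ≈ 7.1809e-12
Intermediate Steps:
C = -3433 (C = -214 - 3219 = -3433)
O = 139258166808 (O = 2*((-3433 + 122554)*(118375 + 466149)) = 2*(119121*584524) = 2*69629083404 = 139258166808)
1/(O + n(826)) = 1/(139258166808 + 826) = 1/139258167634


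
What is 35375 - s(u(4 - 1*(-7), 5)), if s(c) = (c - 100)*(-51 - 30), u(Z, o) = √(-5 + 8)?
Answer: 27275 + 81*√3 ≈ 27415.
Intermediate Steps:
u(Z, o) = √3
s(c) = 8100 - 81*c (s(c) = (-100 + c)*(-81) = 8100 - 81*c)
35375 - s(u(4 - 1*(-7), 5)) = 35375 - (8100 - 81*√3) = 35375 + (-8100 + 81*√3) = 27275 + 81*√3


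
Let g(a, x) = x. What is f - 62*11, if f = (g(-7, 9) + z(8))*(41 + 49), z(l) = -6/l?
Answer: 121/2 ≈ 60.500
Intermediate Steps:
f = 1485/2 (f = (9 - 6/8)*(41 + 49) = (9 - 6*⅛)*90 = (9 - ¾)*90 = (33/4)*90 = 1485/2 ≈ 742.50)
f - 62*11 = 1485/2 - 62*11 = 1485/2 - 682 = 121/2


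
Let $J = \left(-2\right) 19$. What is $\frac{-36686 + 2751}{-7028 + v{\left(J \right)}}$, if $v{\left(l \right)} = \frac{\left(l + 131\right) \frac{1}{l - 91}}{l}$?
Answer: $\frac{55449790}{11483721} \approx 4.8286$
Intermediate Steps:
$J = -38$
$v{\left(l \right)} = \frac{131 + l}{l \left(-91 + l\right)}$ ($v{\left(l \right)} = \frac{\left(131 + l\right) \frac{1}{-91 + l}}{l} = \frac{\frac{1}{-91 + l} \left(131 + l\right)}{l} = \frac{131 + l}{l \left(-91 + l\right)}$)
$\frac{-36686 + 2751}{-7028 + v{\left(J \right)}} = \frac{-36686 + 2751}{-7028 + \frac{131 - 38}{\left(-38\right) \left(-91 - 38\right)}} = - \frac{33935}{-7028 - \frac{1}{38} \frac{1}{-129} \cdot 93} = - \frac{33935}{-7028 - \left(- \frac{1}{4902}\right) 93} = - \frac{33935}{-7028 + \frac{31}{1634}} = - \frac{33935}{- \frac{11483721}{1634}} = \left(-33935\right) \left(- \frac{1634}{11483721}\right) = \frac{55449790}{11483721}$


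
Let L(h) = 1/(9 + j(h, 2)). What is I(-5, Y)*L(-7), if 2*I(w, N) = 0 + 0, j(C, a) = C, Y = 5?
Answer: 0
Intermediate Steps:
I(w, N) = 0 (I(w, N) = (0 + 0)/2 = (1/2)*0 = 0)
L(h) = 1/(9 + h)
I(-5, Y)*L(-7) = 0/(9 - 7) = 0/2 = 0*(1/2) = 0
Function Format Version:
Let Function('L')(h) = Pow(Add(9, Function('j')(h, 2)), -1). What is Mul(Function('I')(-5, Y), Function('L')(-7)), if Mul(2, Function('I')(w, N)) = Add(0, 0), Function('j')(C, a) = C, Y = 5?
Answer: 0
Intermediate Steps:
Function('I')(w, N) = 0 (Function('I')(w, N) = Mul(Rational(1, 2), Add(0, 0)) = Mul(Rational(1, 2), 0) = 0)
Function('L')(h) = Pow(Add(9, h), -1)
Mul(Function('I')(-5, Y), Function('L')(-7)) = Mul(0, Pow(Add(9, -7), -1)) = Mul(0, Pow(2, -1)) = Mul(0, Rational(1, 2)) = 0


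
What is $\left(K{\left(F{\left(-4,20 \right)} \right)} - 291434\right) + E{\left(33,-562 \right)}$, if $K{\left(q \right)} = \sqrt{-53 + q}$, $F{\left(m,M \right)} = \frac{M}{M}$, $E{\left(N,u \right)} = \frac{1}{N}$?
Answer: $- \frac{9617321}{33} + 2 i \sqrt{13} \approx -2.9143 \cdot 10^{5} + 7.2111 i$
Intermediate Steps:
$F{\left(m,M \right)} = 1$
$\left(K{\left(F{\left(-4,20 \right)} \right)} - 291434\right) + E{\left(33,-562 \right)} = \left(\sqrt{-53 + 1} - 291434\right) + \frac{1}{33} = \left(\sqrt{-52} - 291434\right) + \frac{1}{33} = \left(2 i \sqrt{13} - 291434\right) + \frac{1}{33} = \left(-291434 + 2 i \sqrt{13}\right) + \frac{1}{33} = - \frac{9617321}{33} + 2 i \sqrt{13}$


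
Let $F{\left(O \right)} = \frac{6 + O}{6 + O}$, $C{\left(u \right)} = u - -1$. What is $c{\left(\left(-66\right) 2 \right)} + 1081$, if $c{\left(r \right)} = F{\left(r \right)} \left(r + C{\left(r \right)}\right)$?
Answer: $818$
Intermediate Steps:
$C{\left(u \right)} = 1 + u$ ($C{\left(u \right)} = u + 1 = 1 + u$)
$F{\left(O \right)} = 1$
$c{\left(r \right)} = 1 + 2 r$ ($c{\left(r \right)} = 1 \left(r + \left(1 + r\right)\right) = 1 \left(1 + 2 r\right) = 1 + 2 r$)
$c{\left(\left(-66\right) 2 \right)} + 1081 = \left(1 + 2 \left(\left(-66\right) 2\right)\right) + 1081 = \left(1 + 2 \left(-132\right)\right) + 1081 = \left(1 - 264\right) + 1081 = -263 + 1081 = 818$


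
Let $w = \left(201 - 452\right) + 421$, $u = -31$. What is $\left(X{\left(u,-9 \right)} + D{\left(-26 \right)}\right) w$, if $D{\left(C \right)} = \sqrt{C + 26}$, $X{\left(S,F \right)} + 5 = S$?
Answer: $-6120$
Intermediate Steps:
$X{\left(S,F \right)} = -5 + S$
$D{\left(C \right)} = \sqrt{26 + C}$
$w = 170$ ($w = -251 + 421 = 170$)
$\left(X{\left(u,-9 \right)} + D{\left(-26 \right)}\right) w = \left(\left(-5 - 31\right) + \sqrt{26 - 26}\right) 170 = \left(-36 + \sqrt{0}\right) 170 = \left(-36 + 0\right) 170 = \left(-36\right) 170 = -6120$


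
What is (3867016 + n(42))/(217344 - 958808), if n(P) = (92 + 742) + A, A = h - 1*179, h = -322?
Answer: -3867349/741464 ≈ -5.2158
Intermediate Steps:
A = -501 (A = -322 - 1*179 = -322 - 179 = -501)
n(P) = 333 (n(P) = (92 + 742) - 501 = 834 - 501 = 333)
(3867016 + n(42))/(217344 - 958808) = (3867016 + 333)/(217344 - 958808) = 3867349/(-741464) = 3867349*(-1/741464) = -3867349/741464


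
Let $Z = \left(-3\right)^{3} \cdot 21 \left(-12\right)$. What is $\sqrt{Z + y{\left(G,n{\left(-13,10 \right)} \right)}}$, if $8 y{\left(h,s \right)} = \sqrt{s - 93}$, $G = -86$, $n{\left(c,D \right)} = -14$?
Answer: $\frac{\sqrt{108864 + 2 i \sqrt{107}}}{4} \approx 82.486 + 0.0078377 i$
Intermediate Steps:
$y{\left(h,s \right)} = \frac{\sqrt{-93 + s}}{8}$ ($y{\left(h,s \right)} = \frac{\sqrt{s - 93}}{8} = \frac{\sqrt{-93 + s}}{8}$)
$Z = 6804$ ($Z = \left(-27\right) 21 \left(-12\right) = \left(-567\right) \left(-12\right) = 6804$)
$\sqrt{Z + y{\left(G,n{\left(-13,10 \right)} \right)}} = \sqrt{6804 + \frac{\sqrt{-93 - 14}}{8}} = \sqrt{6804 + \frac{\sqrt{-107}}{8}} = \sqrt{6804 + \frac{i \sqrt{107}}{8}}$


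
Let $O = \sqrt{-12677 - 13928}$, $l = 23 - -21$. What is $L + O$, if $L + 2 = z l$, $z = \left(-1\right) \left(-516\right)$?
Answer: $22702 + i \sqrt{26605} \approx 22702.0 + 163.11 i$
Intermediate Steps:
$z = 516$
$l = 44$ ($l = 23 + 21 = 44$)
$O = i \sqrt{26605}$ ($O = \sqrt{-26605} = i \sqrt{26605} \approx 163.11 i$)
$L = 22702$ ($L = -2 + 516 \cdot 44 = -2 + 22704 = 22702$)
$L + O = 22702 + i \sqrt{26605}$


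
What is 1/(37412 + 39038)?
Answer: 1/76450 ≈ 1.3080e-5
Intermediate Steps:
1/(37412 + 39038) = 1/76450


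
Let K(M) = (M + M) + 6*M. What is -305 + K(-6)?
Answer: -353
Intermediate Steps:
K(M) = 8*M (K(M) = 2*M + 6*M = 8*M)
-305 + K(-6) = -305 + 8*(-6) = -305 - 48 = -353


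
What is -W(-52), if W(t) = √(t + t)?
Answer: -2*I*√26 ≈ -10.198*I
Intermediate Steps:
W(t) = √2*√t (W(t) = √(2*t) = √2*√t)
-W(-52) = -√2*√(-52) = -√2*2*I*√13 = -2*I*√26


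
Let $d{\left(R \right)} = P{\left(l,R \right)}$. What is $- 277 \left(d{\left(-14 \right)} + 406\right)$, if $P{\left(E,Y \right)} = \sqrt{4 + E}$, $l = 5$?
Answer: $-113293$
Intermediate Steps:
$d{\left(R \right)} = 3$ ($d{\left(R \right)} = \sqrt{4 + 5} = \sqrt{9} = 3$)
$- 277 \left(d{\left(-14 \right)} + 406\right) = - 277 \left(3 + 406\right) = \left(-277\right) 409 = -113293$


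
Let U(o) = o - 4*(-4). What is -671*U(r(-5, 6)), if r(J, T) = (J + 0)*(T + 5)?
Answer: 26169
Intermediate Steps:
r(J, T) = J*(5 + T)
U(o) = 16 + o (U(o) = o + 16 = 16 + o)
-671*U(r(-5, 6)) = -671*(16 - 5*(5 + 6)) = -671*(16 - 5*11) = -671*(16 - 55) = -671*(-39) = 26169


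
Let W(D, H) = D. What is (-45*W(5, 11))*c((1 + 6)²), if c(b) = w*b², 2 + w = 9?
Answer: -3781575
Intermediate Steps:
w = 7 (w = -2 + 9 = 7)
c(b) = 7*b²
(-45*W(5, 11))*c((1 + 6)²) = (-45*5)*(7*((1 + 6)²)²) = -1575*(7²)² = -1575*49² = -1575*2401 = -225*16807 = -3781575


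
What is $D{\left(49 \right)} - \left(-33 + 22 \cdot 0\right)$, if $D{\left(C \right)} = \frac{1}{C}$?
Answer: $\frac{1618}{49} \approx 33.02$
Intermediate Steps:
$D{\left(49 \right)} - \left(-33 + 22 \cdot 0\right) = \frac{1}{49} - \left(-33 + 22 \cdot 0\right) = \frac{1}{49} - \left(-33 + 0\right) = \frac{1}{49} - -33 = \frac{1}{49} + 33 = \frac{1618}{49}$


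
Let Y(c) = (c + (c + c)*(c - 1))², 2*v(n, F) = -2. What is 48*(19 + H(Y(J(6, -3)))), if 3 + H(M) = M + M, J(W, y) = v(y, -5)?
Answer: 1632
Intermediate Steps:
v(n, F) = -1 (v(n, F) = (½)*(-2) = -1)
J(W, y) = -1
Y(c) = (c + 2*c*(-1 + c))² (Y(c) = (c + (2*c)*(-1 + c))² = (c + 2*c*(-1 + c))²)
H(M) = -3 + 2*M (H(M) = -3 + (M + M) = -3 + 2*M)
48*(19 + H(Y(J(6, -3)))) = 48*(19 + (-3 + 2*((-1)²*(-1 + 2*(-1))²))) = 48*(19 + (-3 + 2*(1*(-1 - 2)²))) = 48*(19 + (-3 + 2*(1*(-3)²))) = 48*(19 + (-3 + 2*(1*9))) = 48*(19 + (-3 + 2*9)) = 48*(19 + (-3 + 18)) = 48*(19 + 15) = 48*34 = 1632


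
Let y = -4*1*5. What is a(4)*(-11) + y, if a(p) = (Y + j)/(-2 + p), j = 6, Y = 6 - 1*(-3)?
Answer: -205/2 ≈ -102.50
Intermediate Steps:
Y = 9 (Y = 6 + 3 = 9)
a(p) = 15/(-2 + p) (a(p) = (9 + 6)/(-2 + p) = 15/(-2 + p))
y = -20 (y = -4*5 = -20)
a(4)*(-11) + y = (15/(-2 + 4))*(-11) - 20 = (15/2)*(-11) - 20 = -165/2 - 20 = -205/2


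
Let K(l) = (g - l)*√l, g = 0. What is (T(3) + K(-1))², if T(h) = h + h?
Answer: (6 + I)² ≈ 35.0 + 12.0*I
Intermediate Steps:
T(h) = 2*h
K(l) = -l^(3/2) (K(l) = (0 - l)*√l = (-l)*√l = -l^(3/2))
(T(3) + K(-1))² = (2*3 - (-1)^(3/2))² = (6 - (-1)*I)² = (6 + I)²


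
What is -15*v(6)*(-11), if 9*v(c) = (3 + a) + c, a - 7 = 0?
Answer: 880/3 ≈ 293.33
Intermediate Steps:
a = 7 (a = 7 + 0 = 7)
v(c) = 10/9 + c/9 (v(c) = ((3 + 7) + c)/9 = (10 + c)/9 = 10/9 + c/9)
-15*v(6)*(-11) = -15*(10/9 + (1/9)*6)*(-11) = -15*(10/9 + 2/3)*(-11) = -15*16/9*(-11) = -80/3*(-11) = 880/3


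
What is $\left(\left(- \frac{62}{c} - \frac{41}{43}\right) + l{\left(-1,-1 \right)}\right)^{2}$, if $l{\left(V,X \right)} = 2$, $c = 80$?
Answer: $\frac{218089}{2958400} \approx 0.073719$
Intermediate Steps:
$\left(\left(- \frac{62}{c} - \frac{41}{43}\right) + l{\left(-1,-1 \right)}\right)^{2} = \left(\left(- \frac{62}{80} - \frac{41}{43}\right) + 2\right)^{2} = \left(\left(\left(-62\right) \frac{1}{80} - \frac{41}{43}\right) + 2\right)^{2} = \left(\left(- \frac{31}{40} - \frac{41}{43}\right) + 2\right)^{2} = \left(- \frac{2973}{1720} + 2\right)^{2} = \left(\frac{467}{1720}\right)^{2} = \frac{218089}{2958400}$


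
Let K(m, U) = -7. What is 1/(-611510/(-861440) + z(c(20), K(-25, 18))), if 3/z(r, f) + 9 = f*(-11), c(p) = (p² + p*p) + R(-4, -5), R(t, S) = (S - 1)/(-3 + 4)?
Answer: 1464448/1104175 ≈ 1.3263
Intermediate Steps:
R(t, S) = -1 + S (R(t, S) = (-1 + S)/1 = (-1 + S)*1 = -1 + S)
c(p) = -6 + 2*p² (c(p) = (p² + p*p) + (-1 - 5) = (p² + p²) - 6 = 2*p² - 6 = -6 + 2*p²)
z(r, f) = 3/(-9 - 11*f) (z(r, f) = 3/(-9 + f*(-11)) = 3/(-9 - 11*f))
1/(-611510/(-861440) + z(c(20), K(-25, 18))) = 1/(-611510/(-861440) - 3/(9 + 11*(-7))) = 1/(-611510*(-1/861440) - 3/(9 - 77)) = 1/(61151/86144 - 3/(-68)) = 1/(61151/86144 - 3*(-1/68)) = 1/(61151/86144 + 3/68) = 1/(1104175/1464448) = 1464448/1104175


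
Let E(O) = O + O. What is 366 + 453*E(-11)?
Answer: -9600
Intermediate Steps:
E(O) = 2*O
366 + 453*E(-11) = 366 + 453*(2*(-11)) = 366 + 453*(-22) = 366 - 9966 = -9600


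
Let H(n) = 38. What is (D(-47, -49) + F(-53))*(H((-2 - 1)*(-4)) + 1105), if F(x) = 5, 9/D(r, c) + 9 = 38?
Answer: 176022/29 ≈ 6069.7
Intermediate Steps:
D(r, c) = 9/29 (D(r, c) = 9/(-9 + 38) = 9/29)
(D(-47, -49) + F(-53))*(H((-2 - 1)*(-4)) + 1105) = (9/29 + 5)*(38 + 1105) = (154/29)*1143 = 176022/29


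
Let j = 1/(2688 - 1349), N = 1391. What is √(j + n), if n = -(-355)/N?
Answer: 8*√82095429/143273 ≈ 0.50592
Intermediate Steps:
j = 1/1339 ≈ 0.00074683
n = 355/1391 (n = -(-355)/1391 = -1*(-355/1391) = 355/1391 ≈ 0.25521)
√(j + n) = √(1/1339 + 355/1391) = √(36672/143273) = 8*√82095429/143273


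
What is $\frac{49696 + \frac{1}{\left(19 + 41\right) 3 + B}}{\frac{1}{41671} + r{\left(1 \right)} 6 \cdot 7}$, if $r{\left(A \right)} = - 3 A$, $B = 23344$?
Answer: $- \frac{9743085717211}{24702764116} \approx -394.41$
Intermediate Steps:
$\frac{49696 + \frac{1}{\left(19 + 41\right) 3 + B}}{\frac{1}{41671} + r{\left(1 \right)} 6 \cdot 7} = \frac{49696 + \frac{1}{\left(19 + 41\right) 3 + 23344}}{\frac{1}{41671} + \left(-3\right) 1 \cdot 6 \cdot 7} = \frac{49696 + \frac{1}{60 \cdot 3 + 23344}}{\frac{1}{41671} + \left(-3\right) 6 \cdot 7} = \frac{49696 + \frac{1}{180 + 23344}}{\frac{1}{41671} - 126} = \frac{49696 + \frac{1}{23524}}{\frac{1}{41671} - 126} = \frac{49696 + \frac{1}{23524}}{- \frac{5250545}{41671}} = \frac{1169048705}{23524} \left(- \frac{41671}{5250545}\right) = - \frac{9743085717211}{24702764116}$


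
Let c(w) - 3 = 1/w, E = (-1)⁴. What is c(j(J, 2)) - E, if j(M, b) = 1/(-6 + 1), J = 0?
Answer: -3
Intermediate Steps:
j(M, b) = -⅕ (j(M, b) = 1/(-5) = -⅕)
E = 1
c(w) = 3 + 1/w
c(j(J, 2)) - E = (3 + 1/(-⅕)) - 1*1 = (3 - 5) - 1 = -2 - 1 = -3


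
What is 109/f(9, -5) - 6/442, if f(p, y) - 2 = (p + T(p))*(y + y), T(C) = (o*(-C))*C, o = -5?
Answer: -36503/914498 ≈ -0.039916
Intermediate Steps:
T(C) = 5*C² (T(C) = (-(-5)*C)*C = (5*C)*C = 5*C²)
f(p, y) = 2 + 2*y*(p + 5*p²) (f(p, y) = 2 + (p + 5*p²)*(y + y) = 2 + (p + 5*p²)*(2*y) = 2 + 2*y*(p + 5*p²))
109/f(9, -5) - 6/442 = 109/(2 + 2*9*(-5) + 10*(-5)*9²) - 6/442 = 109/(2 - 90 + 10*(-5)*81) - 6*1/442 = 109/(2 - 90 - 4050) - 3/221 = 109/(-4138) - 3/221 = 109*(-1/4138) - 3/221 = -109/4138 - 3/221 = -36503/914498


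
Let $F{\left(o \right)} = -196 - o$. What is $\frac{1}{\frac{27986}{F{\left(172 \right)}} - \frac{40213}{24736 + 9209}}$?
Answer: $- \frac{6245880}{482391577} \approx -0.012948$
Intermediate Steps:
$\frac{1}{\frac{27986}{F{\left(172 \right)}} - \frac{40213}{24736 + 9209}} = \frac{1}{\frac{27986}{-196 - 172} - \frac{40213}{24736 + 9209}} = \frac{1}{\frac{27986}{-196 - 172} - \frac{40213}{33945}} = \frac{1}{\frac{27986}{-368} - \frac{40213}{33945}} = \frac{1}{27986 \left(- \frac{1}{368}\right) - \frac{40213}{33945}} = \frac{1}{- \frac{13993}{184} - \frac{40213}{33945}} = \frac{1}{- \frac{482391577}{6245880}} = - \frac{6245880}{482391577}$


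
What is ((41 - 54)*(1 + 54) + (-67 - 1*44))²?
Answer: 682276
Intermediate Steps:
((41 - 54)*(1 + 54) + (-67 - 1*44))² = (-13*55 + (-67 - 44))² = (-715 - 111)² = (-826)² = 682276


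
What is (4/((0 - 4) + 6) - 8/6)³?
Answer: 8/27 ≈ 0.29630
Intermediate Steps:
(4/((0 - 4) + 6) - 8/6)³ = (4/(-4 + 6) - 8*⅙)³ = (4/2 - 4/3)³ = (4*(½) - 4/3)³ = (2 - 4/3)³ = (⅔)³ = 8/27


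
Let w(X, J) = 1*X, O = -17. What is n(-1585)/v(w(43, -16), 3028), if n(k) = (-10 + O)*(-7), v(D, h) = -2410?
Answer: -189/2410 ≈ -0.078423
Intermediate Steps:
w(X, J) = X
n(k) = 189 (n(k) = (-10 - 17)*(-7) = -27*(-7) = 189)
n(-1585)/v(w(43, -16), 3028) = 189/(-2410) = 189*(-1/2410) = -189/2410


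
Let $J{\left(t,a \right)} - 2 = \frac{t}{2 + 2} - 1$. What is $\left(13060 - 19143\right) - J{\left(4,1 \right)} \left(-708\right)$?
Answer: $-4667$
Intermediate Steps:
$J{\left(t,a \right)} = 1 + \frac{t}{4}$ ($J{\left(t,a \right)} = 2 + \left(\frac{t}{2 + 2} - 1\right) = 2 + \left(\frac{t}{4} - 1\right) = 2 + \left(-1 + \frac{t}{4}\right) = 1 + \frac{t}{4}$)
$\left(13060 - 19143\right) - J{\left(4,1 \right)} \left(-708\right) = \left(13060 - 19143\right) - \left(1 + \frac{1}{4} \cdot 4\right) \left(-708\right) = -6083 - \left(1 + 1\right) \left(-708\right) = -6083 - 2 \left(-708\right) = -6083 - -1416 = -6083 + 1416 = -4667$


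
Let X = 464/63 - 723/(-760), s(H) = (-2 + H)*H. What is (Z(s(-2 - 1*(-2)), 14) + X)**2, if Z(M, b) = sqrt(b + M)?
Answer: 190649401321/2292494400 + 398189*sqrt(14)/23940 ≈ 145.40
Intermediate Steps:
s(H) = H*(-2 + H)
Z(M, b) = sqrt(M + b)
X = 398189/47880 (X = 464*(1/63) - 723*(-1/760) = 464/63 + 723/760 = 398189/47880 ≈ 8.3164)
(Z(s(-2 - 1*(-2)), 14) + X)**2 = (sqrt((-2 - 1*(-2))*(-2 + (-2 - 1*(-2))) + 14) + 398189/47880)**2 = (sqrt((-2 + 2)*(-2 + (-2 + 2)) + 14) + 398189/47880)**2 = (sqrt(0*(-2 + 0) + 14) + 398189/47880)**2 = (sqrt(0*(-2) + 14) + 398189/47880)**2 = (sqrt(0 + 14) + 398189/47880)**2 = (sqrt(14) + 398189/47880)**2 = (398189/47880 + sqrt(14))**2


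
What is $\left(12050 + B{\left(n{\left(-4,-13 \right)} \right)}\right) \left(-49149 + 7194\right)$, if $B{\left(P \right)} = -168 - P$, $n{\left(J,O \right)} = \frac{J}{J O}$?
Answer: $- \frac{6480662985}{13} \approx -4.9851 \cdot 10^{8}$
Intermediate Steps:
$n{\left(J,O \right)} = \frac{1}{O}$ ($n{\left(J,O \right)} = J \frac{1}{J O} = \frac{1}{O}$)
$\left(12050 + B{\left(n{\left(-4,-13 \right)} \right)}\right) \left(-49149 + 7194\right) = \left(12050 - \frac{2183}{13}\right) \left(-49149 + 7194\right) = \left(12050 - \frac{2183}{13}\right) \left(-41955\right) = \frac{154467}{13} \left(-41955\right) = - \frac{6480662985}{13}$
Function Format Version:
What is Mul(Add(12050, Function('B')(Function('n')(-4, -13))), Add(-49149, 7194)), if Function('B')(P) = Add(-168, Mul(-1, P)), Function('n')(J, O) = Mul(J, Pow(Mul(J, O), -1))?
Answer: Rational(-6480662985, 13) ≈ -4.9851e+8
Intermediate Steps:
Function('n')(J, O) = Pow(O, -1) (Function('n')(J, O) = Mul(J, Mul(Pow(J, -1), Pow(O, -1))) = Pow(O, -1))
Mul(Add(12050, Function('B')(Function('n')(-4, -13))), Add(-49149, 7194)) = Mul(Add(12050, Add(-168, Mul(-1, Pow(-13, -1)))), Add(-49149, 7194)) = Mul(Add(12050, Add(-168, Mul(-1, Rational(-1, 13)))), -41955) = Mul(Add(12050, Add(-168, Rational(1, 13))), -41955) = Mul(Add(12050, Rational(-2183, 13)), -41955) = Mul(Rational(154467, 13), -41955) = Rational(-6480662985, 13)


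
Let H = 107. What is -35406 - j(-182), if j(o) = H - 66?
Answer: -35447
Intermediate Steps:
j(o) = 41 (j(o) = 107 - 66 = 41)
-35406 - j(-182) = -35406 - 1*41 = -35406 - 41 = -35447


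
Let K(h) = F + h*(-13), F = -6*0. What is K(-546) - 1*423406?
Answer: -416308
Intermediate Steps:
F = 0
K(h) = -13*h (K(h) = 0 + h*(-13) = 0 - 13*h = -13*h)
K(-546) - 1*423406 = -13*(-546) - 1*423406 = 7098 - 423406 = -416308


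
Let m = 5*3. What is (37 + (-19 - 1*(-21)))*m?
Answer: 585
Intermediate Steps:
m = 15
(37 + (-19 - 1*(-21)))*m = (37 + (-19 - 1*(-21)))*15 = (37 + (-19 + 21))*15 = (37 + 2)*15 = 39*15 = 585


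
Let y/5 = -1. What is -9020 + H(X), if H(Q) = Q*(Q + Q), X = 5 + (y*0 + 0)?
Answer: -8970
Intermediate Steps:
y = -5 (y = 5*(-1) = -5)
X = 5 (X = 5 + (-5*0 + 0) = 5 + (0 + 0) = 5 + 0 = 5)
H(Q) = 2*Q² (H(Q) = Q*(2*Q) = 2*Q²)
-9020 + H(X) = -9020 + 2*5² = -9020 + 2*25 = -9020 + 50 = -8970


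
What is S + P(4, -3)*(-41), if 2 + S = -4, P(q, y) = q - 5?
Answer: 35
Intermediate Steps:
P(q, y) = -5 + q
S = -6 (S = -2 - 4 = -6)
S + P(4, -3)*(-41) = -6 + (-5 + 4)*(-41) = -6 - 1*(-41) = -6 + 41 = 35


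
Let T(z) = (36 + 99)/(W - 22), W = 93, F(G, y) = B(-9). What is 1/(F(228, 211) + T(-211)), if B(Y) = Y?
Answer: -71/504 ≈ -0.14087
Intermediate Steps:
F(G, y) = -9
T(z) = 135/71 (T(z) = (36 + 99)/(93 - 22) = 135/71)
1/(F(228, 211) + T(-211)) = 1/(-9 + 135/71) = 1/(-504/71) = -71/504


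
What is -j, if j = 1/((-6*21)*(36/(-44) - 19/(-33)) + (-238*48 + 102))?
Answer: 11/124206 ≈ 8.8562e-5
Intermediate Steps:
j = -11/124206 (j = 1/(-126*(36*(-1/44) - 19*(-1/33)) + (-11424 + 102)) = 1/(-126*(-9/11 + 19/33) - 11322) = 1/(-126*(-8/33) - 11322) = 1/(336/11 - 11322) = 1/(-124206/11) = -11/124206 ≈ -8.8562e-5)
-j = -1*(-11/124206) = 11/124206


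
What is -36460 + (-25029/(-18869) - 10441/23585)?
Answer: -306136443588/8396705 ≈ -36459.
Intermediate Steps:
-36460 + (-25029/(-18869) - 10441/23585) = -36460 + (-25029*(-1/18869) - 10441*1/23585) = -36460 + (25029/18869 - 197/445) = -36460 + 7420712/8396705 = -306136443588/8396705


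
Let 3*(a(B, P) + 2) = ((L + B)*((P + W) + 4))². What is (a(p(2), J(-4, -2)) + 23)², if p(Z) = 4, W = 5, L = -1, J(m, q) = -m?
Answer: 278784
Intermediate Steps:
a(B, P) = -2 + (-1 + B)²*(9 + P)²/3 (a(B, P) = -2 + ((-1 + B)*((P + 5) + 4))²/3 = -2 + ((-1 + B)*((5 + P) + 4))²/3 = -2 + ((-1 + B)*(9 + P))²/3 = -2 + ((-1 + B)²*(9 + P)²)/3 = -2 + (-1 + B)²*(9 + P)²/3)
(a(p(2), J(-4, -2)) + 23)² = ((-2 + (-1 + 4)²*(9 - 1*(-4))²/3) + 23)² = ((-2 + (⅓)*3²*(9 + 4)²) + 23)² = ((-2 + (⅓)*9*13²) + 23)² = ((-2 + (⅓)*9*169) + 23)² = ((-2 + 507) + 23)² = (505 + 23)² = 528² = 278784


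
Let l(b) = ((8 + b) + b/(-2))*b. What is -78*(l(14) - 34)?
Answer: -13728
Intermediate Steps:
l(b) = b*(8 + b/2) (l(b) = ((8 + b) + b*(-½))*b = ((8 + b) - b/2)*b = (8 + b/2)*b = b*(8 + b/2))
-78*(l(14) - 34) = -78*((½)*14*(16 + 14) - 34) = -78*((½)*14*30 - 34) = -78*(210 - 34) = -78*176 = -13728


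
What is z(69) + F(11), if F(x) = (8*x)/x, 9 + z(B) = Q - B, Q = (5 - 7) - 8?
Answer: -80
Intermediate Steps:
Q = -10 (Q = -2 - 8 = -10)
z(B) = -19 - B (z(B) = -9 + (-10 - B) = -19 - B)
F(x) = 8
z(69) + F(11) = (-19 - 1*69) + 8 = (-19 - 69) + 8 = -88 + 8 = -80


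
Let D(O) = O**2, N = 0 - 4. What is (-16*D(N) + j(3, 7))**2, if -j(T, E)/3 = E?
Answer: 76729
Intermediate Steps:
j(T, E) = -3*E
N = -4
(-16*D(N) + j(3, 7))**2 = (-16*(-4)**2 - 3*7)**2 = (-16*16 - 21)**2 = (-256 - 21)**2 = (-277)**2 = 76729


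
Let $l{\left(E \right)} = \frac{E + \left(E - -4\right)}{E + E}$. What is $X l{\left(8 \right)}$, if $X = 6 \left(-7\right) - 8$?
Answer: $- \frac{125}{2} \approx -62.5$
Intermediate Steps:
$l{\left(E \right)} = \frac{4 + 2 E}{2 E}$ ($l{\left(E \right)} = \frac{E + \left(E + 4\right)}{2 E} = \left(E + \left(4 + E\right)\right) \frac{1}{2 E} = \left(4 + 2 E\right) \frac{1}{2 E} = \frac{4 + 2 E}{2 E}$)
$X = -50$ ($X = -42 - 8 = -50$)
$X l{\left(8 \right)} = - 50 \frac{2 + 8}{8} = - 50 \cdot \frac{1}{8} \cdot 10 = \left(-50\right) \frac{5}{4} = - \frac{125}{2}$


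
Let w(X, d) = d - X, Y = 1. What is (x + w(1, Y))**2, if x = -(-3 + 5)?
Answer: 4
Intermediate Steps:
x = -2 (x = -1*2 = -2)
(x + w(1, Y))**2 = (-2 + (1 - 1*1))**2 = (-2 + (1 - 1))**2 = (-2 + 0)**2 = (-2)**2 = 4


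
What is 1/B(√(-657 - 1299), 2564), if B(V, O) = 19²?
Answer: 1/361 ≈ 0.0027701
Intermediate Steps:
B(V, O) = 361
1/B(√(-657 - 1299), 2564) = 1/361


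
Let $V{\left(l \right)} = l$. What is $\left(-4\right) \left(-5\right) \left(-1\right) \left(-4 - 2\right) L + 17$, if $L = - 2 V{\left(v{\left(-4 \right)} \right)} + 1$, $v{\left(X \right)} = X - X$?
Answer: $137$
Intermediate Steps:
$v{\left(X \right)} = 0$
$L = 1$ ($L = \left(-2\right) 0 + 1 = 0 + 1 = 1$)
$\left(-4\right) \left(-5\right) \left(-1\right) \left(-4 - 2\right) L + 17 = \left(-4\right) \left(-5\right) \left(-1\right) \left(-4 - 2\right) 1 + 17 = 20 \left(-1\right) \left(-6\right) 1 + 17 = \left(-20\right) \left(-6\right) 1 + 17 = 120 \cdot 1 + 17 = 120 + 17 = 137$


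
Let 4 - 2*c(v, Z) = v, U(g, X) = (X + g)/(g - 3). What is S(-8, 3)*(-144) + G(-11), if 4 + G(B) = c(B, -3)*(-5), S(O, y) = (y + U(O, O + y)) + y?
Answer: -23665/22 ≈ -1075.7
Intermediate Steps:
U(g, X) = (X + g)/(-3 + g)
c(v, Z) = 2 - v/2
S(O, y) = 2*y + (y + 2*O)/(-3 + O) (S(O, y) = (y + ((O + y) + O)/(-3 + O)) + y = (y + (y + 2*O)/(-3 + O)) + y = 2*y + (y + 2*O)/(-3 + O))
G(B) = -14 + 5*B/2 (G(B) = -4 + (2 - B/2)*(-5) = -4 + (-10 + 5*B/2) = -14 + 5*B/2)
S(-8, 3)*(-144) + G(-11) = ((3 + 2*(-8) + 2*3*(-3 - 8))/(-3 - 8))*(-144) + (-14 + (5/2)*(-11)) = ((3 - 16 + 2*3*(-11))/(-11))*(-144) + (-14 - 55/2) = -(3 - 16 - 66)/11*(-144) - 83/2 = -1/11*(-79)*(-144) - 83/2 = (79/11)*(-144) - 83/2 = -11376/11 - 83/2 = -23665/22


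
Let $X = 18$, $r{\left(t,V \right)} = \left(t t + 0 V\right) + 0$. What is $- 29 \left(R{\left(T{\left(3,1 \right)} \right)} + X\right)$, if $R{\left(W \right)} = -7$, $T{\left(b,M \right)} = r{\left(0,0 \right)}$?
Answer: $-319$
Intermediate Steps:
$r{\left(t,V \right)} = t^{2}$ ($r{\left(t,V \right)} = \left(t^{2} + 0\right) + 0 = t^{2} + 0 = t^{2}$)
$T{\left(b,M \right)} = 0$ ($T{\left(b,M \right)} = 0^{2} = 0$)
$- 29 \left(R{\left(T{\left(3,1 \right)} \right)} + X\right) = - 29 \left(-7 + 18\right) = \left(-29\right) 11 = -319$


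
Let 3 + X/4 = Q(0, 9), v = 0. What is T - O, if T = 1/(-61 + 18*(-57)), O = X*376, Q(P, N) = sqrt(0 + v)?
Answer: 4904543/1087 ≈ 4512.0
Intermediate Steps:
Q(P, N) = 0 (Q(P, N) = sqrt(0 + 0) = sqrt(0) = 0)
X = -12 (X = -12 + 4*0 = -12 + 0 = -12)
O = -4512 (O = -12*376 = -4512)
T = -1/1087 (T = 1/(-61 - 1026) = 1/(-1087) = -1/1087 ≈ -0.00091996)
T - O = -1/1087 - 1*(-4512) = -1/1087 + 4512 = 4904543/1087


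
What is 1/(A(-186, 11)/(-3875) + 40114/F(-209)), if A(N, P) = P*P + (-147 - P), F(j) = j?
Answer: -809875/155434017 ≈ -0.0052104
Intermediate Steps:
A(N, P) = -147 + P**2 - P (A(N, P) = P**2 + (-147 - P) = -147 + P**2 - P)
1/(A(-186, 11)/(-3875) + 40114/F(-209)) = 1/((-147 + 11**2 - 1*11)/(-3875) + 40114/(-209)) = 1/((-147 + 121 - 11)*(-1/3875) + 40114*(-1/209)) = 1/(-37*(-1/3875) - 40114/209) = 1/(37/3875 - 40114/209) = 1/(-155434017/809875) = -809875/155434017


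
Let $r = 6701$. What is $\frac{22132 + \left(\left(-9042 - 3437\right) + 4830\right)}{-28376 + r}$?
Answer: $- \frac{14483}{21675} \approx -0.66819$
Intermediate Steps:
$\frac{22132 + \left(\left(-9042 - 3437\right) + 4830\right)}{-28376 + r} = \frac{22132 + \left(\left(-9042 - 3437\right) + 4830\right)}{-28376 + 6701} = \frac{22132 + \left(-12479 + 4830\right)}{-21675} = \left(22132 - 7649\right) \left(- \frac{1}{21675}\right) = 14483 \left(- \frac{1}{21675}\right) = - \frac{14483}{21675}$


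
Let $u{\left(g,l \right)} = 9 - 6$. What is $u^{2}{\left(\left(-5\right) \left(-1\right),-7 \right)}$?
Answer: $9$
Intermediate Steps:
$u{\left(g,l \right)} = 3$ ($u{\left(g,l \right)} = 9 - 6 = 3$)
$u^{2}{\left(\left(-5\right) \left(-1\right),-7 \right)} = 3^{2} = 9$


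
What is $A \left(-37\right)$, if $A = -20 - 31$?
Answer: $1887$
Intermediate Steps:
$A = -51$
$A \left(-37\right) = \left(-51\right) \left(-37\right) = 1887$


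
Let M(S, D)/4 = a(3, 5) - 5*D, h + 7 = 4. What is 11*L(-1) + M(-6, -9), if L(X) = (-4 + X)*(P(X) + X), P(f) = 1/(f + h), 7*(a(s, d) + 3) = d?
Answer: 6709/28 ≈ 239.61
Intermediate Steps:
h = -3 (h = -7 + 4 = -3)
a(s, d) = -3 + d/7
P(f) = 1/(-3 + f) (P(f) = 1/(f - 3) = 1/(-3 + f))
L(X) = (-4 + X)*(X + 1/(-3 + X)) (L(X) = (-4 + X)*(1/(-3 + X) + X) = (-4 + X)*(X + 1/(-3 + X)))
M(S, D) = -64/7 - 20*D (M(S, D) = 4*((-3 + (⅐)*5) - 5*D) = 4*((-3 + 5/7) - 5*D) = 4*(-16/7 - 5*D) = -64/7 - 20*D)
11*L(-1) + M(-6, -9) = 11*((-4 - 1 - (-4 - 1)*(-3 - 1))/(-3 - 1)) + (-64/7 - 20*(-9)) = 11*((-4 - 1 - 1*(-5)*(-4))/(-4)) + (-64/7 + 180) = 11*(-(-4 - 1 - 20)/4) + 1196/7 = 11*(-¼*(-25)) + 1196/7 = 11*(25/4) + 1196/7 = 275/4 + 1196/7 = 6709/28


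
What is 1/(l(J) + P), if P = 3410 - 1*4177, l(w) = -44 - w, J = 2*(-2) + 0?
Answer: -1/807 ≈ -0.0012392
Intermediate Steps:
J = -4 (J = -4 + 0 = -4)
P = -767 (P = 3410 - 4177 = -767)
1/(l(J) + P) = 1/((-44 - 1*(-4)) - 767) = 1/((-44 + 4) - 767) = 1/(-40 - 767) = 1/(-807) = -1/807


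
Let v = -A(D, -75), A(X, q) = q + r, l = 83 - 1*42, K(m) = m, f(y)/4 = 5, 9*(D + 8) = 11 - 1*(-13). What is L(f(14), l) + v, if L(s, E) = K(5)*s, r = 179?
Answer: -4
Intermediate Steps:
D = -16/3 (D = -8 + (11 - 1*(-13))/9 = -8 + (11 + 13)/9 = -8 + (⅑)*24 = -8 + 8/3 = -16/3 ≈ -5.3333)
f(y) = 20 (f(y) = 4*5 = 20)
l = 41 (l = 83 - 42 = 41)
A(X, q) = 179 + q (A(X, q) = q + 179 = 179 + q)
L(s, E) = 5*s
v = -104 (v = -(179 - 75) = -1*104 = -104)
L(f(14), l) + v = 5*20 - 104 = 100 - 104 = -4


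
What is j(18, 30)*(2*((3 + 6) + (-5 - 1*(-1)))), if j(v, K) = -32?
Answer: -320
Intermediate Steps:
j(18, 30)*(2*((3 + 6) + (-5 - 1*(-1)))) = -64*((3 + 6) + (-5 - 1*(-1))) = -64*(9 + (-5 + 1)) = -64*(9 - 4) = -64*5 = -32*10 = -320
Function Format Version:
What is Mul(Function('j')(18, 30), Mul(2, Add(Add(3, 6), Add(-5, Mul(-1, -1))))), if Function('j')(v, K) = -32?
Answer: -320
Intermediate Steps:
Mul(Function('j')(18, 30), Mul(2, Add(Add(3, 6), Add(-5, Mul(-1, -1))))) = Mul(-32, Mul(2, Add(Add(3, 6), Add(-5, Mul(-1, -1))))) = Mul(-32, Mul(2, Add(9, Add(-5, 1)))) = Mul(-32, Mul(2, Add(9, -4))) = Mul(-32, Mul(2, 5)) = Mul(-32, 10) = -320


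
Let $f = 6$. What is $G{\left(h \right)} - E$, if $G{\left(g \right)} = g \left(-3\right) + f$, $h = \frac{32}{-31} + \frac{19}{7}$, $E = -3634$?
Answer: $\frac{788785}{217} \approx 3635.0$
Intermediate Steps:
$h = \frac{365}{217}$ ($h = 32 \left(- \frac{1}{31}\right) + 19 \cdot \frac{1}{7} = - \frac{32}{31} + \frac{19}{7} = \frac{365}{217} \approx 1.682$)
$G{\left(g \right)} = 6 - 3 g$ ($G{\left(g \right)} = g \left(-3\right) + 6 = - 3 g + 6 = 6 - 3 g$)
$G{\left(h \right)} - E = \left(6 - \frac{1095}{217}\right) - -3634 = \left(6 - \frac{1095}{217}\right) + 3634 = \frac{207}{217} + 3634 = \frac{788785}{217}$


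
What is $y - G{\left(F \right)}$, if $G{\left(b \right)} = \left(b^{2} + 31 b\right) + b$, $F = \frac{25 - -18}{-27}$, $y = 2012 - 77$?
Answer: $\frac{1445918}{729} \approx 1983.4$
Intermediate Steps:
$y = 1935$
$F = - \frac{43}{27}$ ($F = \left(25 + 18\right) \left(- \frac{1}{27}\right) = 43 \left(- \frac{1}{27}\right) = - \frac{43}{27} \approx -1.5926$)
$G{\left(b \right)} = b^{2} + 32 b$
$y - G{\left(F \right)} = 1935 - - \frac{43 \left(32 - \frac{43}{27}\right)}{27} = 1935 - \left(- \frac{43}{27}\right) \frac{821}{27} = 1935 - - \frac{35303}{729} = 1935 + \frac{35303}{729} = \frac{1445918}{729}$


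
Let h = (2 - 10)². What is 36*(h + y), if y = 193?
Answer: 9252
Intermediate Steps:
h = 64 (h = (-8)² = 64)
36*(h + y) = 36*(64 + 193) = 36*257 = 9252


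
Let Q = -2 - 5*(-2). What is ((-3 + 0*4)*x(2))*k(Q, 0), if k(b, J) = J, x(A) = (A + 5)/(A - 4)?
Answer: 0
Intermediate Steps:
Q = 8 (Q = -2 + 10 = 8)
x(A) = (5 + A)/(-4 + A)
((-3 + 0*4)*x(2))*k(Q, 0) = ((-3 + 0*4)*((5 + 2)/(-4 + 2)))*0 = ((-3 + 0)*(7/(-2)))*0 = -(-3)*7/2*0 = -3*(-7/2)*0 = (21/2)*0 = 0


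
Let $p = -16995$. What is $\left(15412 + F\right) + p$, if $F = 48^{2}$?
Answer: $721$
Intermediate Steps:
$F = 2304$
$\left(15412 + F\right) + p = \left(15412 + 2304\right) - 16995 = 17716 - 16995 = 721$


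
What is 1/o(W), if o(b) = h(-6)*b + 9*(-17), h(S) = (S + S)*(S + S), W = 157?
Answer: 1/22455 ≈ 4.4534e-5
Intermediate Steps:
h(S) = 4*S² (h(S) = (2*S)*(2*S) = 4*S²)
o(b) = -153 + 144*b (o(b) = (4*(-6)²)*b + 9*(-17) = (4*36)*b - 153 = 144*b - 153 = -153 + 144*b)
1/o(W) = 1/(-153 + 144*157) = 1/(-153 + 22608) = 1/22455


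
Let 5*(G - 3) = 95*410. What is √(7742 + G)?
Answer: √15535 ≈ 124.64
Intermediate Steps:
G = 7793 (G = 3 + (95*410)/5 = 3 + (⅕)*38950 = 3 + 7790 = 7793)
√(7742 + G) = √(7742 + 7793) = √15535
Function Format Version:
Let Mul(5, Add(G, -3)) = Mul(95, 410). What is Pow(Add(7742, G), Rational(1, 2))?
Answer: Pow(15535, Rational(1, 2)) ≈ 124.64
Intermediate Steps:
G = 7793 (G = Add(3, Mul(Rational(1, 5), Mul(95, 410))) = Add(3, Mul(Rational(1, 5), 38950)) = Add(3, 7790) = 7793)
Pow(Add(7742, G), Rational(1, 2)) = Pow(Add(7742, 7793), Rational(1, 2)) = Pow(15535, Rational(1, 2))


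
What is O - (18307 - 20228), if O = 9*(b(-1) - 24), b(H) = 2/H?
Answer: 1687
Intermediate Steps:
O = -234 (O = 9*(2/(-1) - 24) = 9*(2*(-1) - 24) = 9*(-2 - 24) = 9*(-26) = -234)
O - (18307 - 20228) = -234 - (18307 - 20228) = -234 - 1*(-1921) = -234 + 1921 = 1687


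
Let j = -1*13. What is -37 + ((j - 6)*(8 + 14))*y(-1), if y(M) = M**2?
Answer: -455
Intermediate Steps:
j = -13
-37 + ((j - 6)*(8 + 14))*y(-1) = -37 + ((-13 - 6)*(8 + 14))*(-1)**2 = -37 - 19*22*1 = -37 - 418*1 = -37 - 418 = -455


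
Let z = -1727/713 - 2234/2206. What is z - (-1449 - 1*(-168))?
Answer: 1004727057/786439 ≈ 1277.6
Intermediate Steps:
z = -2701302/786439 (z = -1727*1/713 - 2234*1/2206 = -1727/713 - 1117/1103 = -2701302/786439 ≈ -3.4349)
z - (-1449 - 1*(-168)) = -2701302/786439 - (-1449 - 1*(-168)) = -2701302/786439 - (-1449 + 168) = -2701302/786439 - 1*(-1281) = -2701302/786439 + 1281 = 1004727057/786439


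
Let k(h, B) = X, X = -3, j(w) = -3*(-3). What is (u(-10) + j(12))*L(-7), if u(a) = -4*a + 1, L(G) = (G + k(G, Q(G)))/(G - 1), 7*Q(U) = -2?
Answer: 125/2 ≈ 62.500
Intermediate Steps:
j(w) = 9
Q(U) = -2/7 (Q(U) = (⅐)*(-2) = -2/7)
k(h, B) = -3
L(G) = (-3 + G)/(-1 + G) (L(G) = (G - 3)/(G - 1) = (-3 + G)/(-1 + G))
u(a) = 1 - 4*a
(u(-10) + j(12))*L(-7) = ((1 - 4*(-10)) + 9)*((-3 - 7)/(-1 - 7)) = ((1 + 40) + 9)*(-10/(-8)) = (41 + 9)*(-⅛*(-10)) = 50*(5/4) = 125/2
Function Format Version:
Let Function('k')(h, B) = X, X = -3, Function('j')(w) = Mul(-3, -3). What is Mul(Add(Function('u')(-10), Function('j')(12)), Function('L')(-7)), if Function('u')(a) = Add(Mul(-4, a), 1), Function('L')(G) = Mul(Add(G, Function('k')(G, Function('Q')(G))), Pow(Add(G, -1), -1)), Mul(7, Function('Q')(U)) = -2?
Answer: Rational(125, 2) ≈ 62.500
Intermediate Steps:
Function('j')(w) = 9
Function('Q')(U) = Rational(-2, 7) (Function('Q')(U) = Mul(Rational(1, 7), -2) = Rational(-2, 7))
Function('k')(h, B) = -3
Function('L')(G) = Mul(Pow(Add(-1, G), -1), Add(-3, G)) (Function('L')(G) = Mul(Add(G, -3), Pow(Add(G, -1), -1)) = Mul(Add(-3, G), Pow(Add(-1, G), -1)) = Mul(Pow(Add(-1, G), -1), Add(-3, G)))
Function('u')(a) = Add(1, Mul(-4, a))
Mul(Add(Function('u')(-10), Function('j')(12)), Function('L')(-7)) = Mul(Add(Add(1, Mul(-4, -10)), 9), Mul(Pow(Add(-1, -7), -1), Add(-3, -7))) = Mul(Add(Add(1, 40), 9), Mul(Pow(-8, -1), -10)) = Mul(Add(41, 9), Mul(Rational(-1, 8), -10)) = Mul(50, Rational(5, 4)) = Rational(125, 2)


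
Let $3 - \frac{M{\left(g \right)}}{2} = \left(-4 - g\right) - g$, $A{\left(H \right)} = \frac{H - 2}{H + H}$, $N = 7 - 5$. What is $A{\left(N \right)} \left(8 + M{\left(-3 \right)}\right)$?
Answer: $0$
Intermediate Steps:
$N = 2$ ($N = 7 - 5 = 2$)
$A{\left(H \right)} = \frac{-2 + H}{2 H}$
$M{\left(g \right)} = 14 + 4 g$ ($M{\left(g \right)} = 6 - 2 \left(\left(-4 - g\right) - g\right) = 6 - 2 \left(-4 - 2 g\right) = 6 + \left(8 + 4 g\right) = 14 + 4 g$)
$A{\left(N \right)} \left(8 + M{\left(-3 \right)}\right) = \frac{-2 + 2}{2 \cdot 2} \left(8 + \left(14 + 4 \left(-3\right)\right)\right) = \frac{1}{2} \cdot \frac{1}{2} \cdot 0 \left(8 + \left(14 - 12\right)\right) = 0 \left(8 + 2\right) = 0 \cdot 10 = 0$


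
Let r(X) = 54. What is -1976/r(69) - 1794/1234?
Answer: -633815/16659 ≈ -38.046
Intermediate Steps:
-1976/r(69) - 1794/1234 = -1976/54 - 1794/1234 = -1976*1/54 - 1794*1/1234 = -988/27 - 897/617 = -633815/16659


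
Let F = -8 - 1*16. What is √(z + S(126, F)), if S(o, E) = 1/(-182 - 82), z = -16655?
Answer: I*√290196786/132 ≈ 129.05*I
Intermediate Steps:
F = -24 (F = -8 - 16 = -24)
S(o, E) = -1/264 (S(o, E) = 1/(-264) = -1/264)
√(z + S(126, F)) = √(-16655 - 1/264) = √(-4396921/264) = I*√290196786/132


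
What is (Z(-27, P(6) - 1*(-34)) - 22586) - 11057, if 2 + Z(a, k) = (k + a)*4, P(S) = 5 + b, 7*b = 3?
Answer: -235167/7 ≈ -33595.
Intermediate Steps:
b = 3/7 (b = (⅐)*3 = 3/7 ≈ 0.42857)
P(S) = 38/7 (P(S) = 5 + 3/7 = 38/7)
Z(a, k) = -2 + 4*a + 4*k (Z(a, k) = -2 + (k + a)*4 = -2 + (a + k)*4 = -2 + (4*a + 4*k) = -2 + 4*a + 4*k)
(Z(-27, P(6) - 1*(-34)) - 22586) - 11057 = ((-2 + 4*(-27) + 4*(38/7 - 1*(-34))) - 22586) - 11057 = ((-2 - 108 + 4*(38/7 + 34)) - 22586) - 11057 = ((-2 - 108 + 4*(276/7)) - 22586) - 11057 = ((-2 - 108 + 1104/7) - 22586) - 11057 = (334/7 - 22586) - 11057 = -157768/7 - 11057 = -235167/7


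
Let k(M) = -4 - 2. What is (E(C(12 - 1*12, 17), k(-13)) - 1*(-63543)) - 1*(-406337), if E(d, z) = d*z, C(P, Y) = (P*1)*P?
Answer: 469880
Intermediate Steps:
C(P, Y) = P² (C(P, Y) = P*P = P²)
k(M) = -6
(E(C(12 - 1*12, 17), k(-13)) - 1*(-63543)) - 1*(-406337) = ((12 - 1*12)²*(-6) - 1*(-63543)) - 1*(-406337) = ((12 - 12)²*(-6) + 63543) + 406337 = (0²*(-6) + 63543) + 406337 = (0*(-6) + 63543) + 406337 = (0 + 63543) + 406337 = 63543 + 406337 = 469880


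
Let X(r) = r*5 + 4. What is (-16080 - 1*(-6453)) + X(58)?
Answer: -9333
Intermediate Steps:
X(r) = 4 + 5*r (X(r) = 5*r + 4 = 4 + 5*r)
(-16080 - 1*(-6453)) + X(58) = (-16080 - 1*(-6453)) + (4 + 5*58) = (-16080 + 6453) + (4 + 290) = -9627 + 294 = -9333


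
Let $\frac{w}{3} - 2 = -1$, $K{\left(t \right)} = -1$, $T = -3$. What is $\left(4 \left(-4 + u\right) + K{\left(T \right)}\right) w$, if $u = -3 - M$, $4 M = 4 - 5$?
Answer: $-84$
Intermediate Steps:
$M = - \frac{1}{4}$ ($M = \frac{4 - 5}{4} = \frac{1}{4} \left(-1\right) = - \frac{1}{4} \approx -0.25$)
$w = 3$ ($w = 6 + 3 \left(-1\right) = 6 - 3 = 3$)
$u = - \frac{11}{4}$ ($u = -3 - - \frac{1}{4} = -3 + \frac{1}{4} = - \frac{11}{4} \approx -2.75$)
$\left(4 \left(-4 + u\right) + K{\left(T \right)}\right) w = \left(4 \left(-4 - \frac{11}{4}\right) - 1\right) 3 = \left(4 \left(- \frac{27}{4}\right) - 1\right) 3 = \left(-27 - 1\right) 3 = \left(-28\right) 3 = -84$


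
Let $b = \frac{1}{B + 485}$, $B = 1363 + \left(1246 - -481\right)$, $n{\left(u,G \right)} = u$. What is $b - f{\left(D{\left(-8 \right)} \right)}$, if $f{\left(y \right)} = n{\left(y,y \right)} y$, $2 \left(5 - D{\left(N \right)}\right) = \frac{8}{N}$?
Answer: $- \frac{432571}{14300} \approx -30.25$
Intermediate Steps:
$D{\left(N \right)} = 5 - \frac{4}{N}$ ($D{\left(N \right)} = 5 - \frac{8 \frac{1}{N}}{2} = 5 - \frac{4}{N}$)
$B = 3090$ ($B = 1363 + \left(1246 + 481\right) = 1363 + 1727 = 3090$)
$f{\left(y \right)} = y^{2}$ ($f{\left(y \right)} = y y = y^{2}$)
$b = \frac{1}{3575}$ ($b = \frac{1}{3090 + 485} = \frac{1}{3575} \approx 0.00027972$)
$b - f{\left(D{\left(-8 \right)} \right)} = \frac{1}{3575} - \left(5 - \frac{4}{-8}\right)^{2} = \frac{1}{3575} - \left(5 - - \frac{1}{2}\right)^{2} = \frac{1}{3575} - \left(5 + \frac{1}{2}\right)^{2} = \frac{1}{3575} - \left(\frac{11}{2}\right)^{2} = \frac{1}{3575} - \frac{121}{4} = - \frac{432571}{14300}$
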